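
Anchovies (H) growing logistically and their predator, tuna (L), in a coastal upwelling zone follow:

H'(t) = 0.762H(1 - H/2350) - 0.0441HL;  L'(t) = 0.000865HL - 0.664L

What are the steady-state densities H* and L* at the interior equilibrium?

From dL/dt = 0 with L > 0: 0.000865H* = 0.664, so H* = 768.
Substitute into dH/dt = 0: 0.762(1 - 768/2350) = 0.0441L*.
The bracket is 0.673, giving L* = 0.513/0.0441 = 11.6.

H* ≈ 768, L* ≈ 11.6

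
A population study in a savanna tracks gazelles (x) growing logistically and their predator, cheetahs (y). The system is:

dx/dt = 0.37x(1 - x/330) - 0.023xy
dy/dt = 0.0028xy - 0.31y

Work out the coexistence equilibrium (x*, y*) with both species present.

x* ≈ 111, y* ≈ 10.7

From dy/dt = 0 with y > 0: 0.0028x* = 0.31, so x* = 111.
Substitute into dx/dt = 0: 0.37(1 - 111/330) = 0.023y*.
The bracket is 0.665, giving y* = 0.246/0.023 = 10.7.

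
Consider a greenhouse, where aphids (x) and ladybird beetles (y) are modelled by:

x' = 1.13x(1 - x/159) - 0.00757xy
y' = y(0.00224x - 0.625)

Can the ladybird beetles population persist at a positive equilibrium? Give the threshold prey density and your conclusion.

Threshold x = 279; K < 279, so no, the predator goes extinct.

The predator equation gives dy/dt > 0 only when x > 0.625/0.00224 = 279.
Without the predator, x → K = 159. Since 159 < 279, the predator cannot invade.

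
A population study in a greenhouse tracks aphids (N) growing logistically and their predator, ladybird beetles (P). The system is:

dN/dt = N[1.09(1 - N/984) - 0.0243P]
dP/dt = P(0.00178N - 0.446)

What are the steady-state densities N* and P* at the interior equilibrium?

From dP/dt = 0 with P > 0: 0.00178N* = 0.446, so N* = 251.
Substitute into dN/dt = 0: 1.09(1 - 251/984) = 0.0243P*.
The bracket is 0.745, giving P* = 0.812/0.0243 = 33.4.

N* ≈ 251, P* ≈ 33.4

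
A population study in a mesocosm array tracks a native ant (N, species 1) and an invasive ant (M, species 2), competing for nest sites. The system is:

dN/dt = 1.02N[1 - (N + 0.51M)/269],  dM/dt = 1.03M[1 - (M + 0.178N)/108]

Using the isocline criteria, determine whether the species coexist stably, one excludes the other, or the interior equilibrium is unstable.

Compare the nullcline intercepts: K1/α12 = 269/0.51 = 527 > K2 = 108; K2/α21 = 108/0.178 = 607 > K1 = 269.
Since both inequalities hold, each species can invade when rare, so the interior equilibrium is stable.

stable coexistence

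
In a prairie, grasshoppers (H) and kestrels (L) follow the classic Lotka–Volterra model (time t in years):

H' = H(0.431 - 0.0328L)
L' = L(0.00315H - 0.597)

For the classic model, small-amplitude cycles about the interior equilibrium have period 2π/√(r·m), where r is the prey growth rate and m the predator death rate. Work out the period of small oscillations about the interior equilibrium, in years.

Here r = 0.431 and m = 0.597, so r·m = 0.257.
ω = √0.257 = 0.507 per year, hence T = 2π/ω ≈ 12.4 years.

T ≈ 12.4 years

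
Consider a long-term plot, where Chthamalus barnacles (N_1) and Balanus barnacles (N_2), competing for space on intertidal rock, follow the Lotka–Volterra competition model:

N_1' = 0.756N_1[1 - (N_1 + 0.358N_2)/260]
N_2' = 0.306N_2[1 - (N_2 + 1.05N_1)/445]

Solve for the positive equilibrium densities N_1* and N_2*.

Setting both brackets to zero gives the nullclines N_1 + 0.358N_2 = 260 and 1.05N_1 + N_2 = 445.
Substituting N_2 = 445 - 1.05N_1 into the first: N_1(1 - 0.358·1.05) = 260 - 0.358·445.
So N_1* = 101/0.624 = 161, and then N_2* = 445 - 1.05·161 = 276.

N_1* ≈ 161, N_2* ≈ 276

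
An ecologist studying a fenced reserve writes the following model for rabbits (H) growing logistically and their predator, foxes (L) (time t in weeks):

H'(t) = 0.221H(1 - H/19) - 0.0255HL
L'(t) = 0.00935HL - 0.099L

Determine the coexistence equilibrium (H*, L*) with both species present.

H* ≈ 10.6, L* ≈ 3.84

From dL/dt = 0 with L > 0: 0.00935H* = 0.099, so H* = 10.6.
Substitute into dH/dt = 0: 0.221(1 - 10.6/19) = 0.0255L*.
The bracket is 0.443, giving L* = 0.0978/0.0255 = 3.84.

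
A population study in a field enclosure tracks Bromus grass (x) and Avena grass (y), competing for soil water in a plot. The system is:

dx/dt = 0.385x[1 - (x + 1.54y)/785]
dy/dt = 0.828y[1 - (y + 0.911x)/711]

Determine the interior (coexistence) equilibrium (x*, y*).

Setting both brackets to zero gives the nullclines x + 1.54y = 785 and 0.911x + y = 711.
Substituting y = 711 - 0.911x into the first: x(1 - 1.54·0.911) = 785 - 1.54·711.
So x* = -310/-0.403 = 769, and then y* = 711 - 0.911·769 = 10.3.

x* ≈ 769, y* ≈ 10.3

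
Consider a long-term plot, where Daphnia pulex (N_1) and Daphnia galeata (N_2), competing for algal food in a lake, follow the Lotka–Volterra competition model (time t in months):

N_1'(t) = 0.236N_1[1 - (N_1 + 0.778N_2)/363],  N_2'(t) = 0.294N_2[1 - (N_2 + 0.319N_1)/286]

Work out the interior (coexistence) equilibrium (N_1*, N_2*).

Setting both brackets to zero gives the nullclines N_1 + 0.778N_2 = 363 and 0.319N_1 + N_2 = 286.
Substituting N_2 = 286 - 0.319N_1 into the first: N_1(1 - 0.778·0.319) = 363 - 0.778·286.
So N_1* = 140/0.752 = 187, and then N_2* = 286 - 0.319·187 = 226.

N_1* ≈ 187, N_2* ≈ 226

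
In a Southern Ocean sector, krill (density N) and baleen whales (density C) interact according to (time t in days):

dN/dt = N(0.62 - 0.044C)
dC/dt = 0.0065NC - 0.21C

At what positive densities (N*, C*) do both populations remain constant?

N* ≈ 32.3, C* ≈ 14.1

Set dC/dt = 0 with C > 0: 0.0065N - 0.21 = 0, so N* = 0.21/0.0065 = 32.3.
Set dN/dt = 0 with N > 0: 0.62 - 0.044C = 0, so C* = 0.62/0.044 = 14.1.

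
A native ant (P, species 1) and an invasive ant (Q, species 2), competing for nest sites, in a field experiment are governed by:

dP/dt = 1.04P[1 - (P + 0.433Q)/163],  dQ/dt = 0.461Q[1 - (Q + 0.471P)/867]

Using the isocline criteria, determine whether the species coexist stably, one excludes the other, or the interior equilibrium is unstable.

Compare the nullcline intercepts: K1/α12 = 163/0.433 = 376 < K2 = 867; K2/α21 = 867/0.471 = 1840 > K1 = 163.
Since the inequalities point opposite ways, species 2 can invade but species 1 cannot.

species 2 excludes species 1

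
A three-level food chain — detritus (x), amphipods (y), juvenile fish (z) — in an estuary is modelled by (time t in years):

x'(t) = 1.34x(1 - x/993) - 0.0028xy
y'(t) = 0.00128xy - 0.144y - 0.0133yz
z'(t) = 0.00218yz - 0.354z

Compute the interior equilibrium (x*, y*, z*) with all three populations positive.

From dz/dt = 0: 0.00218y* = 0.354, so y* = 162.
From dx/dt = 0: 1.34(1 - x*/993) = 0.0028·162, giving x* = 993·(1 - 0.339) = 656.
From dy/dt = 0: 0.00128·656 - 0.144 = 0.0133z*, so z* = 0.696/0.0133 = 52.3.

x* ≈ 656, y* ≈ 162, z* ≈ 52.3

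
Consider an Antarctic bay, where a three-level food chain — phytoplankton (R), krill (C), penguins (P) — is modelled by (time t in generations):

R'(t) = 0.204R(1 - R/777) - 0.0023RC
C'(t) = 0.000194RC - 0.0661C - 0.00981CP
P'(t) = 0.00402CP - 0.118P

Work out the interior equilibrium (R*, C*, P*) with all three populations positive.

From dP/dt = 0: 0.00402C* = 0.118, so C* = 29.4.
From dR/dt = 0: 0.204(1 - R*/777) = 0.0023·29.4, giving R* = 777·(1 - 0.331) = 520.
From dC/dt = 0: 0.000194·520 - 0.0661 = 0.00981P*, so P* = 0.0348/0.00981 = 3.54.

R* ≈ 520, C* ≈ 29.4, P* ≈ 3.54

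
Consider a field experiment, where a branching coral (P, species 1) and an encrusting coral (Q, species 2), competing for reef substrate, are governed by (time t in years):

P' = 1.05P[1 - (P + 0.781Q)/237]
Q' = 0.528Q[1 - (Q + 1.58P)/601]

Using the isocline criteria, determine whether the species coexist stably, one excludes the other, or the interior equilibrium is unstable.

Compare the nullcline intercepts: K1/α12 = 237/0.781 = 303 < K2 = 601; K2/α21 = 601/1.58 = 380 > K1 = 237.
Since the inequalities point opposite ways, species 2 can invade but species 1 cannot.

species 2 excludes species 1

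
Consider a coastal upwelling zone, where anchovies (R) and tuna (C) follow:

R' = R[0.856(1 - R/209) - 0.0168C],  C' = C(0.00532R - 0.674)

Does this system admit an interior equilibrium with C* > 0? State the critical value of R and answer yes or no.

Threshold R = 127; K > 127, so yes, the predator persists.

The predator equation gives dC/dt > 0 only when R > 0.674/0.00532 = 127.
Without the predator, R → K = 209. Since 209 > 127, the predator can invade and persist.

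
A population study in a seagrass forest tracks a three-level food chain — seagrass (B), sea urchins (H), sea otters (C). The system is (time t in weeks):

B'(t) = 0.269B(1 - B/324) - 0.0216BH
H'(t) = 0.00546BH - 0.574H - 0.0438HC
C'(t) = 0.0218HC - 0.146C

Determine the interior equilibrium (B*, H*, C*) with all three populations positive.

From dC/dt = 0: 0.0218H* = 0.146, so H* = 6.7.
From dB/dt = 0: 0.269(1 - B*/324) = 0.0216·6.7, giving B* = 324·(1 - 0.538) = 150.
From dH/dt = 0: 0.00546·150 - 0.574 = 0.0438C*, so C* = 0.244/0.0438 = 5.56.

B* ≈ 150, H* ≈ 6.7, C* ≈ 5.56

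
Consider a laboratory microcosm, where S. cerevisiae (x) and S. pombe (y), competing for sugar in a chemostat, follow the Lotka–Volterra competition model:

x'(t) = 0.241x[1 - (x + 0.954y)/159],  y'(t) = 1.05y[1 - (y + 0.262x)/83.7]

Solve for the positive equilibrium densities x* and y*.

Setting both brackets to zero gives the nullclines x + 0.954y = 159 and 0.262x + y = 83.7.
Substituting y = 83.7 - 0.262x into the first: x(1 - 0.954·0.262) = 159 - 0.954·83.7.
So x* = 79.2/0.75 = 106, and then y* = 83.7 - 0.262·106 = 56.1.

x* ≈ 106, y* ≈ 56.1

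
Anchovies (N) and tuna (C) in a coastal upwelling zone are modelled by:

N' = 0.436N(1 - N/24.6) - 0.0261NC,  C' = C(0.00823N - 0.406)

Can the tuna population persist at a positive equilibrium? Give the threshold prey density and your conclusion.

Threshold N = 49.3; K < 49.3, so no, the predator goes extinct.

The predator equation gives dC/dt > 0 only when N > 0.406/0.00823 = 49.3.
Without the predator, N → K = 24.6. Since 24.6 < 49.3, the predator cannot invade.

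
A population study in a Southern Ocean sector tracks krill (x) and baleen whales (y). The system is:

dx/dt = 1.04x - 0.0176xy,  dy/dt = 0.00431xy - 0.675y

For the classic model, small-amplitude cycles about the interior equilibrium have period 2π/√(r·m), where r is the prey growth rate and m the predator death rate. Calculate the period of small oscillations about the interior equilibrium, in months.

Here r = 1.04 and m = 0.675, so r·m = 0.702.
ω = √0.702 = 0.838 per month, hence T = 2π/ω ≈ 7.5 months.

T ≈ 7.5 months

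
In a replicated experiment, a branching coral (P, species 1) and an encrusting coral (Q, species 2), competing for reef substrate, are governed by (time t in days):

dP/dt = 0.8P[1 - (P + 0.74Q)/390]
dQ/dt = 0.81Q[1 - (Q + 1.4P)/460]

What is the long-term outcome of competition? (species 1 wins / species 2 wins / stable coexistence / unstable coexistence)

species 1 excludes species 2

Compare the nullcline intercepts: K1/α12 = 390/0.74 = 527 > K2 = 460; K2/α21 = 460/1.4 = 329 < K1 = 390.
Since the inequalities point opposite ways, species 1 can invade but species 2 cannot.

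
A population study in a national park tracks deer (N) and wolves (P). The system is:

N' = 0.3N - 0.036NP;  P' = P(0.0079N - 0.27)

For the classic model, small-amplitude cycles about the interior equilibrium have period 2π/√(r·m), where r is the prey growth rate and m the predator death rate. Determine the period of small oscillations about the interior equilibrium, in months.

Here r = 0.3 and m = 0.27, so r·m = 0.081.
ω = √0.081 = 0.285 per month, hence T = 2π/ω ≈ 22.1 months.

T ≈ 22.1 months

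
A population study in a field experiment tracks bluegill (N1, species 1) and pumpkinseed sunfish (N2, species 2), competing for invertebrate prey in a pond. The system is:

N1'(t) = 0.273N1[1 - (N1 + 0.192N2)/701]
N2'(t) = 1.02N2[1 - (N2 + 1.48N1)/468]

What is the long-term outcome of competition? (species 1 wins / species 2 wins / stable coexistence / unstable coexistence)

Compare the nullcline intercepts: K1/α12 = 701/0.192 = 3650 > K2 = 468; K2/α21 = 468/1.48 = 316 < K1 = 701.
Since the inequalities point opposite ways, species 1 can invade but species 2 cannot.

species 1 excludes species 2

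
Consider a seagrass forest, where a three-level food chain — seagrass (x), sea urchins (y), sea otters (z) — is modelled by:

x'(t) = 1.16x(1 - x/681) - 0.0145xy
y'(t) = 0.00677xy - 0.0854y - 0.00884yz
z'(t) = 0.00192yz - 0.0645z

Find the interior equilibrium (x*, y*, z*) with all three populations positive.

From dz/dt = 0: 0.00192y* = 0.0645, so y* = 33.6.
From dx/dt = 0: 1.16(1 - x*/681) = 0.0145·33.6, giving x* = 681·(1 - 0.42) = 395.
From dy/dt = 0: 0.00677·395 - 0.0854 = 0.00884z*, so z* = 2.59/0.00884 = 293.

x* ≈ 395, y* ≈ 33.6, z* ≈ 293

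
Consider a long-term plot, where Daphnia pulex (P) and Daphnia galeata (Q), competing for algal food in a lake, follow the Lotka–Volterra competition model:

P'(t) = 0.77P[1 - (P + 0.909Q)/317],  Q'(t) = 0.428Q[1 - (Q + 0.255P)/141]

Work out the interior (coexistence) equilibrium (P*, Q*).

P* ≈ 246, Q* ≈ 78.3

Setting both brackets to zero gives the nullclines P + 0.909Q = 317 and 0.255P + Q = 141.
Substituting Q = 141 - 0.255P into the first: P(1 - 0.909·0.255) = 317 - 0.909·141.
So P* = 189/0.768 = 246, and then Q* = 141 - 0.255·246 = 78.3.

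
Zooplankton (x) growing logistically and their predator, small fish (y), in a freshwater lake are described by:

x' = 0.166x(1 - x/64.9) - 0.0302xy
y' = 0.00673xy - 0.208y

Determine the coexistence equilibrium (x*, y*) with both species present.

From dy/dt = 0 with y > 0: 0.00673x* = 0.208, so x* = 30.9.
Substitute into dx/dt = 0: 0.166(1 - 30.9/64.9) = 0.0302y*.
The bracket is 0.524, giving y* = 0.0869/0.0302 = 2.88.

x* ≈ 30.9, y* ≈ 2.88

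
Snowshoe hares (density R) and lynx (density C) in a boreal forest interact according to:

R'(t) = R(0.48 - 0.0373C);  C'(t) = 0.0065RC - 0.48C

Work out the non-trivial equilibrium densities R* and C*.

Set dC/dt = 0 with C > 0: 0.0065R - 0.48 = 0, so R* = 0.48/0.0065 = 73.8.
Set dR/dt = 0 with R > 0: 0.48 - 0.0373C = 0, so C* = 0.48/0.0373 = 12.9.

R* ≈ 73.8, C* ≈ 12.9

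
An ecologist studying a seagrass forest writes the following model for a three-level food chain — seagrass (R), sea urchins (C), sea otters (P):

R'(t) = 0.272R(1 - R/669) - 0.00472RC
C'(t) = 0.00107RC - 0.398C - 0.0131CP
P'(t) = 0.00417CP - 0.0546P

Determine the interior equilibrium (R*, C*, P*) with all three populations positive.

From dP/dt = 0: 0.00417C* = 0.0546, so C* = 13.1.
From dR/dt = 0: 0.272(1 - R*/669) = 0.00472·13.1, giving R* = 669·(1 - 0.227) = 517.
From dC/dt = 0: 0.00107·517 - 0.398 = 0.0131P*, so P* = 0.155/0.0131 = 11.8.

R* ≈ 517, C* ≈ 13.1, P* ≈ 11.8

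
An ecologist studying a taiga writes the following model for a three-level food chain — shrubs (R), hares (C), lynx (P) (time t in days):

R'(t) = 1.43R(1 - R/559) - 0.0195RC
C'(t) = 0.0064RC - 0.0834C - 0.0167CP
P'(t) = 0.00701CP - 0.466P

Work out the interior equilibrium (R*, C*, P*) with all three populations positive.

R* ≈ 52.3, C* ≈ 66.5, P* ≈ 15

From dP/dt = 0: 0.00701C* = 0.466, so C* = 66.5.
From dR/dt = 0: 1.43(1 - R*/559) = 0.0195·66.5, giving R* = 559·(1 - 0.906) = 52.3.
From dC/dt = 0: 0.0064·52.3 - 0.0834 = 0.0167P*, so P* = 0.251/0.0167 = 15.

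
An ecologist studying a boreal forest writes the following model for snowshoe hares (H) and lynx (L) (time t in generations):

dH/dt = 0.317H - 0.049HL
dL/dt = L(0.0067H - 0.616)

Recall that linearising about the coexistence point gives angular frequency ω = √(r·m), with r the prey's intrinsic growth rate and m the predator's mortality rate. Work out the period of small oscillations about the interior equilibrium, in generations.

T ≈ 14.2 generations

Here r = 0.317 and m = 0.616, so r·m = 0.195.
ω = √0.195 = 0.442 per generation, hence T = 2π/ω ≈ 14.2 generations.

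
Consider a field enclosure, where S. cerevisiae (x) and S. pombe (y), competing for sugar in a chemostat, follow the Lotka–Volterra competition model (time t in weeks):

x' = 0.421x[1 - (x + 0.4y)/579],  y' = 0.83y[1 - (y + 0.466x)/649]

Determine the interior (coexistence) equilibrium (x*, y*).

Setting both brackets to zero gives the nullclines x + 0.4y = 579 and 0.466x + y = 649.
Substituting y = 649 - 0.466x into the first: x(1 - 0.4·0.466) = 579 - 0.4·649.
So x* = 319/0.814 = 393, and then y* = 649 - 0.466·393 = 466.

x* ≈ 393, y* ≈ 466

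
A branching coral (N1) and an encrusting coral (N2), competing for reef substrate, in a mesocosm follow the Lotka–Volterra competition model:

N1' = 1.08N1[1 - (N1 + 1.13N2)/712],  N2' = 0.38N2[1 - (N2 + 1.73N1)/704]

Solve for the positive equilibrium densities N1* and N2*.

Setting both brackets to zero gives the nullclines N1 + 1.13N2 = 712 and 1.73N1 + N2 = 704.
Substituting N2 = 704 - 1.73N1 into the first: N1(1 - 1.13·1.73) = 712 - 1.13·704.
So N1* = -83.5/-0.955 = 87.5, and then N2* = 704 - 1.73·87.5 = 553.

N1* ≈ 87.5, N2* ≈ 553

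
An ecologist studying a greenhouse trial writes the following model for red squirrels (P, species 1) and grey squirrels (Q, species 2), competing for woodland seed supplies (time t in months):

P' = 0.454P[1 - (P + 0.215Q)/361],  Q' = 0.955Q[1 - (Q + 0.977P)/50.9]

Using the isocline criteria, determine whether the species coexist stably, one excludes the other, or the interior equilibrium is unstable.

species 1 excludes species 2

Compare the nullcline intercepts: K1/α12 = 361/0.215 = 1680 > K2 = 50.9; K2/α21 = 50.9/0.977 = 52.1 < K1 = 361.
Since the inequalities point opposite ways, species 1 can invade but species 2 cannot.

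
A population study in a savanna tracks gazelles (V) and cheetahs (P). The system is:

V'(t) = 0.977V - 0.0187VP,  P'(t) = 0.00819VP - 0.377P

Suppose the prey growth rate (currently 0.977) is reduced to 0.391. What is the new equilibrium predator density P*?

At the interior fixed point, setting dV/dt = 0 with V > 0 fixes P* = (prey growth rate)/(VP coefficient) — independent of the other coefficients.
With the change, P* = 0.391/0.0187 = 20.9; it falls from 52.2.

P* ≈ 20.9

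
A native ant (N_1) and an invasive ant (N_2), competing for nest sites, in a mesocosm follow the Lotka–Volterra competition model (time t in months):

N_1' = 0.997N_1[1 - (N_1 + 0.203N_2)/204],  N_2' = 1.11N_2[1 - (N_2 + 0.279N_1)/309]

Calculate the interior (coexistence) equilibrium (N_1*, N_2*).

Setting both brackets to zero gives the nullclines N_1 + 0.203N_2 = 204 and 0.279N_1 + N_2 = 309.
Substituting N_2 = 309 - 0.279N_1 into the first: N_1(1 - 0.203·0.279) = 204 - 0.203·309.
So N_1* = 141/0.943 = 150, and then N_2* = 309 - 0.279·150 = 267.

N_1* ≈ 150, N_2* ≈ 267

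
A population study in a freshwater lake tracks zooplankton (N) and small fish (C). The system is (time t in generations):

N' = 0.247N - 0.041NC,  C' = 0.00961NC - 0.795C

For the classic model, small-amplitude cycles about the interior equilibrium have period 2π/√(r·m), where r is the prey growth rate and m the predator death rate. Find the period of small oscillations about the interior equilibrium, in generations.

Here r = 0.247 and m = 0.795, so r·m = 0.196.
ω = √0.196 = 0.443 per generation, hence T = 2π/ω ≈ 14.2 generations.

T ≈ 14.2 generations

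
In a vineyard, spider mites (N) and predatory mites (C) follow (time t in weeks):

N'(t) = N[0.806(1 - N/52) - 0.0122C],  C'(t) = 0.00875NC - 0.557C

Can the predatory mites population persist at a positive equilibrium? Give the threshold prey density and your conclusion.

The predator equation gives dC/dt > 0 only when N > 0.557/0.00875 = 63.7.
Without the predator, N → K = 52. Since 52 < 63.7, the predator cannot invade.

Threshold N = 63.7; K < 63.7, so no, the predator goes extinct.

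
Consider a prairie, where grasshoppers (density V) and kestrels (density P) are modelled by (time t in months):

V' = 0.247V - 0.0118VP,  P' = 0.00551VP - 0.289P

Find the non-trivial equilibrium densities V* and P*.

Set dP/dt = 0 with P > 0: 0.00551V - 0.289 = 0, so V* = 0.289/0.00551 = 52.5.
Set dV/dt = 0 with V > 0: 0.247 - 0.0118P = 0, so P* = 0.247/0.0118 = 20.9.

V* ≈ 52.5, P* ≈ 20.9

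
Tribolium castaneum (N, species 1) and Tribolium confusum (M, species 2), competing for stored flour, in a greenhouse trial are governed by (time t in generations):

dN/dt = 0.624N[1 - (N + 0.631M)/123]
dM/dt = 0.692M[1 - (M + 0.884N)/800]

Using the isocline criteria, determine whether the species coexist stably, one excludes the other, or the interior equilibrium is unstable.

species 2 excludes species 1

Compare the nullcline intercepts: K1/α12 = 123/0.631 = 195 < K2 = 800; K2/α21 = 800/0.884 = 905 > K1 = 123.
Since the inequalities point opposite ways, species 2 can invade but species 1 cannot.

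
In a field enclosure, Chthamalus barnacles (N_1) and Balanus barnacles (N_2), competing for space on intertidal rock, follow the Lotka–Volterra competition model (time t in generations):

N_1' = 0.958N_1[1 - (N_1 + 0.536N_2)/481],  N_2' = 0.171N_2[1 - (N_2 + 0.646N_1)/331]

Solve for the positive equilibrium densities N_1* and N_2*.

N_1* ≈ 464, N_2* ≈ 31

Setting both brackets to zero gives the nullclines N_1 + 0.536N_2 = 481 and 0.646N_1 + N_2 = 331.
Substituting N_2 = 331 - 0.646N_1 into the first: N_1(1 - 0.536·0.646) = 481 - 0.536·331.
So N_1* = 304/0.654 = 464, and then N_2* = 331 - 0.646·464 = 31.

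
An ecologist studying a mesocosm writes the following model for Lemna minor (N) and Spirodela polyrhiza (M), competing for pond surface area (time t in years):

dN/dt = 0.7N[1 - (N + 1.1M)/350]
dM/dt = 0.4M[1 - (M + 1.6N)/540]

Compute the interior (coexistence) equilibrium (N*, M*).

N* ≈ 321, M* ≈ 26.3

Setting both brackets to zero gives the nullclines N + 1.1M = 350 and 1.6N + M = 540.
Substituting M = 540 - 1.6N into the first: N(1 - 1.1·1.6) = 350 - 1.1·540.
So N* = -244/-0.76 = 321, and then M* = 540 - 1.6·321 = 26.3.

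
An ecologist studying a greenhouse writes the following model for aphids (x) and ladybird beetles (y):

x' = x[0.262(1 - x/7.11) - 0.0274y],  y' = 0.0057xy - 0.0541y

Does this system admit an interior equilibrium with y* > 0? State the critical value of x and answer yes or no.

Threshold x = 9.49; K < 9.49, so no, the predator goes extinct.

The predator equation gives dy/dt > 0 only when x > 0.0541/0.0057 = 9.49.
Without the predator, x → K = 7.11. Since 7.11 < 9.49, the predator cannot invade.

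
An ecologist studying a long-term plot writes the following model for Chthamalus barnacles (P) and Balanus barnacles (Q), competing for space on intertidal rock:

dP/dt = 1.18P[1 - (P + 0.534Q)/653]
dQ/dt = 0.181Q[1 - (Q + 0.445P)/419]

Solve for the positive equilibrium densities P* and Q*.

Setting both brackets to zero gives the nullclines P + 0.534Q = 653 and 0.445P + Q = 419.
Substituting Q = 419 - 0.445P into the first: P(1 - 0.534·0.445) = 653 - 0.534·419.
So P* = 429/0.762 = 563, and then Q* = 419 - 0.445·563 = 168.

P* ≈ 563, Q* ≈ 168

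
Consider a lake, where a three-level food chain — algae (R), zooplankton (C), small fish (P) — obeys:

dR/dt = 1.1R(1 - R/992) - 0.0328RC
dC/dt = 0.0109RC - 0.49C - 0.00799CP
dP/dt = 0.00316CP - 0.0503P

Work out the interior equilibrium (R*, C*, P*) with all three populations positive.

R* ≈ 521, C* ≈ 15.9, P* ≈ 650

From dP/dt = 0: 0.00316C* = 0.0503, so C* = 15.9.
From dR/dt = 0: 1.1(1 - R*/992) = 0.0328·15.9, giving R* = 992·(1 - 0.475) = 521.
From dC/dt = 0: 0.0109·521 - 0.49 = 0.00799P*, so P* = 5.19/0.00799 = 650.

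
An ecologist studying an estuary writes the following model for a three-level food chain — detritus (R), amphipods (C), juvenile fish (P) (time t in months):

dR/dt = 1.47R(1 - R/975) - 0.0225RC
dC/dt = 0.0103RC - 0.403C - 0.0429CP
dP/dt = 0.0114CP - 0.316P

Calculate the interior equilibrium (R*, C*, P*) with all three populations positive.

R* ≈ 561, C* ≈ 27.7, P* ≈ 125

From dP/dt = 0: 0.0114C* = 0.316, so C* = 27.7.
From dR/dt = 0: 1.47(1 - R*/975) = 0.0225·27.7, giving R* = 975·(1 - 0.424) = 561.
From dC/dt = 0: 0.0103·561 - 0.403 = 0.0429P*, so P* = 5.38/0.0429 = 125.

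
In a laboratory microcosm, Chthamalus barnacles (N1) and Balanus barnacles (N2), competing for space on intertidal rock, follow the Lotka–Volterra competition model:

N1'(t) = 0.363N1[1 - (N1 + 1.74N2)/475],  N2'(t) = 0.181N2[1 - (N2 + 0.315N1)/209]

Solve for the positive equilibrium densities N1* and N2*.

Setting both brackets to zero gives the nullclines N1 + 1.74N2 = 475 and 0.315N1 + N2 = 209.
Substituting N2 = 209 - 0.315N1 into the first: N1(1 - 1.74·0.315) = 475 - 1.74·209.
So N1* = 111/0.452 = 246, and then N2* = 209 - 0.315·246 = 131.

N1* ≈ 246, N2* ≈ 131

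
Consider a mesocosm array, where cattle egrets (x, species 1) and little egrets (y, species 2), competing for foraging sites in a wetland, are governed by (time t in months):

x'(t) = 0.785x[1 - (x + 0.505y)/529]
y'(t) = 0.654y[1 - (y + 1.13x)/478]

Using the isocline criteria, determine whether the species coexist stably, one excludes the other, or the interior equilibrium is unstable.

Compare the nullcline intercepts: K1/α12 = 529/0.505 = 1050 > K2 = 478; K2/α21 = 478/1.13 = 423 < K1 = 529.
Since the inequalities point opposite ways, species 1 can invade but species 2 cannot.

species 1 excludes species 2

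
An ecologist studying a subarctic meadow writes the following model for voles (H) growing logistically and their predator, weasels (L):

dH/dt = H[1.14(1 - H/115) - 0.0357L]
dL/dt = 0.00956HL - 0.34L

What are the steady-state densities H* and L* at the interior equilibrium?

From dL/dt = 0 with L > 0: 0.00956H* = 0.34, so H* = 35.6.
Substitute into dH/dt = 0: 1.14(1 - 35.6/115) = 0.0357L*.
The bracket is 0.691, giving L* = 0.787/0.0357 = 22.1.

H* ≈ 35.6, L* ≈ 22.1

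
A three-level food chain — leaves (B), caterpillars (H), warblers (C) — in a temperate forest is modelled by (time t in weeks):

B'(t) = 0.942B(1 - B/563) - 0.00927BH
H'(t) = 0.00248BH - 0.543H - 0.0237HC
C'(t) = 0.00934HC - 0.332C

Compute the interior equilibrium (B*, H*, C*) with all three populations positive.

From dC/dt = 0: 0.00934H* = 0.332, so H* = 35.5.
From dB/dt = 0: 0.942(1 - B*/563) = 0.00927·35.5, giving B* = 563·(1 - 0.35) = 366.
From dH/dt = 0: 0.00248·366 - 0.543 = 0.0237C*, so C* = 0.365/0.0237 = 15.4.

B* ≈ 366, H* ≈ 35.5, C* ≈ 15.4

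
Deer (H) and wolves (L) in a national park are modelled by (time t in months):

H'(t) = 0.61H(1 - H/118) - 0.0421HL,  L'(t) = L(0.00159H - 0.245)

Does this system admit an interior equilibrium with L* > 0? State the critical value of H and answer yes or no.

Threshold H = 154; K < 154, so no, the predator goes extinct.

The predator equation gives dL/dt > 0 only when H > 0.245/0.00159 = 154.
Without the predator, H → K = 118. Since 118 < 154, the predator cannot invade.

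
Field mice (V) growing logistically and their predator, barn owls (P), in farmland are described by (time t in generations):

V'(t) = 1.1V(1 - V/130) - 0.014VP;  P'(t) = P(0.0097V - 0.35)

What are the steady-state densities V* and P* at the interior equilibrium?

From dP/dt = 0 with P > 0: 0.0097V* = 0.35, so V* = 36.1.
Substitute into dV/dt = 0: 1.1(1 - 36.1/130) = 0.014P*.
The bracket is 0.722, giving P* = 0.795/0.014 = 56.8.

V* ≈ 36.1, P* ≈ 56.8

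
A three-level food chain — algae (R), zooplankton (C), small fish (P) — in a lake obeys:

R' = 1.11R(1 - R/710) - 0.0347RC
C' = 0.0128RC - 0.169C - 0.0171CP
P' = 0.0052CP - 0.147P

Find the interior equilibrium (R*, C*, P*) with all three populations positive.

From dP/dt = 0: 0.0052C* = 0.147, so C* = 28.3.
From dR/dt = 0: 1.11(1 - R*/710) = 0.0347·28.3, giving R* = 710·(1 - 0.884) = 82.6.
From dC/dt = 0: 0.0128·82.6 - 0.169 = 0.0171P*, so P* = 0.888/0.0171 = 51.9.

R* ≈ 82.6, C* ≈ 28.3, P* ≈ 51.9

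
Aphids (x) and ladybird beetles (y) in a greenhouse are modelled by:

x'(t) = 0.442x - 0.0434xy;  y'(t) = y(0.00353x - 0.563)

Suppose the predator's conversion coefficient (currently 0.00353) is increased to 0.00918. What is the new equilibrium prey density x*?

x* ≈ 61.3

At the interior fixed point, setting dy/dt = 0 with y > 0 fixes x* = (predator death rate)/(xy coefficient) — independent of the other coefficients.
With the change, x* = 0.563/0.00918 = 61.3; it falls from 159.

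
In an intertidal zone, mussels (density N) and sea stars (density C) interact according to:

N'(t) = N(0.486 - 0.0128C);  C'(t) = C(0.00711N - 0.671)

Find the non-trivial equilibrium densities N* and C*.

N* ≈ 94.4, C* ≈ 38

Set dC/dt = 0 with C > 0: 0.00711N - 0.671 = 0, so N* = 0.671/0.00711 = 94.4.
Set dN/dt = 0 with N > 0: 0.486 - 0.0128C = 0, so C* = 0.486/0.0128 = 38.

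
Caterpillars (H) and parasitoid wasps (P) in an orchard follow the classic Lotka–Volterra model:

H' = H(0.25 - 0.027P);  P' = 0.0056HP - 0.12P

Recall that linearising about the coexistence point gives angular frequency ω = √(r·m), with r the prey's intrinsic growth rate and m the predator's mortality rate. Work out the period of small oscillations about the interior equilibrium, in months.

Here r = 0.25 and m = 0.12, so r·m = 0.03.
ω = √0.03 = 0.173 per month, hence T = 2π/ω ≈ 36.3 months.

T ≈ 36.3 months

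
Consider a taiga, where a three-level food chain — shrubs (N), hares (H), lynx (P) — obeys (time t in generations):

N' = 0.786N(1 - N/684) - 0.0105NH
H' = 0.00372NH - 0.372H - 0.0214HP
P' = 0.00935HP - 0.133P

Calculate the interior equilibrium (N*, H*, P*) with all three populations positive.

N* ≈ 554, H* ≈ 14.2, P* ≈ 78.9

From dP/dt = 0: 0.00935H* = 0.133, so H* = 14.2.
From dN/dt = 0: 0.786(1 - N*/684) = 0.0105·14.2, giving N* = 684·(1 - 0.19) = 554.
From dH/dt = 0: 0.00372·554 - 0.372 = 0.0214P*, so P* = 1.69/0.0214 = 78.9.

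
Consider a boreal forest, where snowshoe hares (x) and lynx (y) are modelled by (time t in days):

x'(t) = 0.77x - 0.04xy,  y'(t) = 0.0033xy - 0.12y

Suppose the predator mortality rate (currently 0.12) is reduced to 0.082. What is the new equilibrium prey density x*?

x* ≈ 24.8

At the interior fixed point, setting dy/dt = 0 with y > 0 fixes x* = (predator death rate)/(xy coefficient) — independent of the other coefficients.
With the change, x* = 0.082/0.0033 = 24.8; it falls from 36.4.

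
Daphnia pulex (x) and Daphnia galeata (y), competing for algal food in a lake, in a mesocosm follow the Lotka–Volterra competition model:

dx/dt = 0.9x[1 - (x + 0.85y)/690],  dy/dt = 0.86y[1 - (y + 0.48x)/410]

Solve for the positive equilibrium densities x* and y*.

x* ≈ 577, y* ≈ 133

Setting both brackets to zero gives the nullclines x + 0.85y = 690 and 0.48x + y = 410.
Substituting y = 410 - 0.48x into the first: x(1 - 0.85·0.48) = 690 - 0.85·410.
So x* = 342/0.592 = 577, and then y* = 410 - 0.48·577 = 133.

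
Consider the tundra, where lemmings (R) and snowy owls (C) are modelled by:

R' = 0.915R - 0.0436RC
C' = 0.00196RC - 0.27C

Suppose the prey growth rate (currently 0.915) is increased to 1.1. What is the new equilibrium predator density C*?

At the interior fixed point, setting dR/dt = 0 with R > 0 fixes C* = (prey growth rate)/(RC coefficient) — independent of the other coefficients.
With the change, C* = 1.1/0.0436 = 25.2; it rises from 21.

C* ≈ 25.2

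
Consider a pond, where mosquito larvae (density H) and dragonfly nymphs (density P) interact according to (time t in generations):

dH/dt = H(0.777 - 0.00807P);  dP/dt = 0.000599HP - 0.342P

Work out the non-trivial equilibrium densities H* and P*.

H* ≈ 571, P* ≈ 96.3

Set dP/dt = 0 with P > 0: 0.000599H - 0.342 = 0, so H* = 0.342/0.000599 = 571.
Set dH/dt = 0 with H > 0: 0.777 - 0.00807P = 0, so P* = 0.777/0.00807 = 96.3.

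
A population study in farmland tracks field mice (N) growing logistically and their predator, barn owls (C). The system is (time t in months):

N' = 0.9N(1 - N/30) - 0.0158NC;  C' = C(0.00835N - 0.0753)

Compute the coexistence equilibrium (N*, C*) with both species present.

N* ≈ 9.02, C* ≈ 39.8

From dC/dt = 0 with C > 0: 0.00835N* = 0.0753, so N* = 9.02.
Substitute into dN/dt = 0: 0.9(1 - 9.02/30) = 0.0158C*.
The bracket is 0.699, giving C* = 0.629/0.0158 = 39.8.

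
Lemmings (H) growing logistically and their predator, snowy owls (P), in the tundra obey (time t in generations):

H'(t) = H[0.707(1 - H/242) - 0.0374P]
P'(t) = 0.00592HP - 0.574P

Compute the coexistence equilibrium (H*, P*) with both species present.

From dP/dt = 0 with P > 0: 0.00592H* = 0.574, so H* = 97.
Substitute into dH/dt = 0: 0.707(1 - 97/242) = 0.0374P*.
The bracket is 0.599, giving P* = 0.424/0.0374 = 11.3.

H* ≈ 97, P* ≈ 11.3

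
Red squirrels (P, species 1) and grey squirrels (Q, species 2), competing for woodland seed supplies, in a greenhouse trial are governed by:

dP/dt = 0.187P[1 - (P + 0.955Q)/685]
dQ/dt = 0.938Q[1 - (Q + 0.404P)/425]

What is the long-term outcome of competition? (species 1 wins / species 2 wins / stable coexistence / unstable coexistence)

stable coexistence

Compare the nullcline intercepts: K1/α12 = 685/0.955 = 717 > K2 = 425; K2/α21 = 425/0.404 = 1050 > K1 = 685.
Since both inequalities hold, each species can invade when rare, so the interior equilibrium is stable.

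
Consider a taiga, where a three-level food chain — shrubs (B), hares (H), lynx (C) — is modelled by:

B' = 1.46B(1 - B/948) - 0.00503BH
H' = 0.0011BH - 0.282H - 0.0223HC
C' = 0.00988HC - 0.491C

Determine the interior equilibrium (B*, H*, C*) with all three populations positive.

From dC/dt = 0: 0.00988H* = 0.491, so H* = 49.7.
From dB/dt = 0: 1.46(1 - B*/948) = 0.00503·49.7, giving B* = 948·(1 - 0.171) = 786.
From dH/dt = 0: 0.0011·786 - 0.282 = 0.0223C*, so C* = 0.582/0.0223 = 26.1.

B* ≈ 786, H* ≈ 49.7, C* ≈ 26.1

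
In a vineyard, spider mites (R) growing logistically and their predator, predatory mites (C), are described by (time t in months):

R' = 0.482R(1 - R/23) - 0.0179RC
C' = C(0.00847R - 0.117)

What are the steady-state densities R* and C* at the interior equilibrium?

R* ≈ 13.8, C* ≈ 10.8

From dC/dt = 0 with C > 0: 0.00847R* = 0.117, so R* = 13.8.
Substitute into dR/dt = 0: 0.482(1 - 13.8/23) = 0.0179C*.
The bracket is 0.399, giving C* = 0.193/0.0179 = 10.8.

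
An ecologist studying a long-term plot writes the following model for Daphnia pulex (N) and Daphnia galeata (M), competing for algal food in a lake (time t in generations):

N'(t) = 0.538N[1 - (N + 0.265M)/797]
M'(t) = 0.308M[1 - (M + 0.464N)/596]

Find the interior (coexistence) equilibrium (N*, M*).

Setting both brackets to zero gives the nullclines N + 0.265M = 797 and 0.464N + M = 596.
Substituting M = 596 - 0.464N into the first: N(1 - 0.265·0.464) = 797 - 0.265·596.
So N* = 639/0.877 = 729, and then M* = 596 - 0.464·729 = 258.

N* ≈ 729, M* ≈ 258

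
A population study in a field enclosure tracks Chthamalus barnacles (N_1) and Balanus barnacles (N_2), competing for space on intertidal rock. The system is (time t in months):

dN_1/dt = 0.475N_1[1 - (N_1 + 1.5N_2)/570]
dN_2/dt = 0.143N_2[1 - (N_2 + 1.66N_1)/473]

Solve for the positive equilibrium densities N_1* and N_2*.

N_1* ≈ 93.6, N_2* ≈ 318

Setting both brackets to zero gives the nullclines N_1 + 1.5N_2 = 570 and 1.66N_1 + N_2 = 473.
Substituting N_2 = 473 - 1.66N_1 into the first: N_1(1 - 1.5·1.66) = 570 - 1.5·473.
So N_1* = -140/-1.49 = 93.6, and then N_2* = 473 - 1.66·93.6 = 318.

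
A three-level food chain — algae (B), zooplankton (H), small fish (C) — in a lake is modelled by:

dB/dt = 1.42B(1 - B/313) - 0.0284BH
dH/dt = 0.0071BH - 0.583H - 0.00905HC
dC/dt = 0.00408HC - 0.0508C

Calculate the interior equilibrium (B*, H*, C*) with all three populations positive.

B* ≈ 235, H* ≈ 12.5, C* ≈ 120

From dC/dt = 0: 0.00408H* = 0.0508, so H* = 12.5.
From dB/dt = 0: 1.42(1 - B*/313) = 0.0284·12.5, giving B* = 313·(1 - 0.249) = 235.
From dH/dt = 0: 0.0071·235 - 0.583 = 0.00905C*, so C* = 1.09/0.00905 = 120.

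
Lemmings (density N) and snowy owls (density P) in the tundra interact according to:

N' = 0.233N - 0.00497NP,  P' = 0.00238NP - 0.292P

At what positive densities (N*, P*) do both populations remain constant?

Set dP/dt = 0 with P > 0: 0.00238N - 0.292 = 0, so N* = 0.292/0.00238 = 123.
Set dN/dt = 0 with N > 0: 0.233 - 0.00497P = 0, so P* = 0.233/0.00497 = 46.9.

N* ≈ 123, P* ≈ 46.9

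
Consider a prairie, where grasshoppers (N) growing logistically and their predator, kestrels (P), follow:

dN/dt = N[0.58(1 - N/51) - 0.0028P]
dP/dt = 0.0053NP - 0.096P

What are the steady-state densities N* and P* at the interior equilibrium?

From dP/dt = 0 with P > 0: 0.0053N* = 0.096, so N* = 18.1.
Substitute into dN/dt = 0: 0.58(1 - 18.1/51) = 0.0028P*.
The bracket is 0.645, giving P* = 0.374/0.0028 = 134.

N* ≈ 18.1, P* ≈ 134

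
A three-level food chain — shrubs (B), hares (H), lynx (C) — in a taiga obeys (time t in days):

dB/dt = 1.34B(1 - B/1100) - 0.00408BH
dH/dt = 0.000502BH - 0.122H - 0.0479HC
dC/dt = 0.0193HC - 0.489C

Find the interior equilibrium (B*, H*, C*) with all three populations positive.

B* ≈ 1020, H* ≈ 25.3, C* ≈ 8.09

From dC/dt = 0: 0.0193H* = 0.489, so H* = 25.3.
From dB/dt = 0: 1.34(1 - B*/1100) = 0.00408·25.3, giving B* = 1100·(1 - 0.0771) = 1020.
From dH/dt = 0: 0.000502·1020 - 0.122 = 0.0479C*, so C* = 0.388/0.0479 = 8.09.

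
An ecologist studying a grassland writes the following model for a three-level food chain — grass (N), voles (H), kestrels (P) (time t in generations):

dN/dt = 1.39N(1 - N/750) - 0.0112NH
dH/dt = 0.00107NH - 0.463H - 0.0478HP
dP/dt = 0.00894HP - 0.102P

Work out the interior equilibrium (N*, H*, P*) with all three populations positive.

N* ≈ 681, H* ≈ 11.4, P* ≈ 5.56

From dP/dt = 0: 0.00894H* = 0.102, so H* = 11.4.
From dN/dt = 0: 1.39(1 - N*/750) = 0.0112·11.4, giving N* = 750·(1 - 0.0919) = 681.
From dH/dt = 0: 0.00107·681 - 0.463 = 0.0478P*, so P* = 0.266/0.0478 = 5.56.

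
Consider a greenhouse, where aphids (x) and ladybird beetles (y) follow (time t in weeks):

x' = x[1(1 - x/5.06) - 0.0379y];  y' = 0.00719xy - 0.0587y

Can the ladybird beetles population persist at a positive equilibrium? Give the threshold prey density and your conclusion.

The predator equation gives dy/dt > 0 only when x > 0.0587/0.00719 = 8.16.
Without the predator, x → K = 5.06. Since 5.06 < 8.16, the predator cannot invade.

Threshold x = 8.16; K < 8.16, so no, the predator goes extinct.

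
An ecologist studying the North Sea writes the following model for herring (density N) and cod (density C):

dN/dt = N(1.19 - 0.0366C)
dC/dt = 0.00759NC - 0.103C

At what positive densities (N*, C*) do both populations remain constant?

Set dC/dt = 0 with C > 0: 0.00759N - 0.103 = 0, so N* = 0.103/0.00759 = 13.6.
Set dN/dt = 0 with N > 0: 1.19 - 0.0366C = 0, so C* = 1.19/0.0366 = 32.5.

N* ≈ 13.6, C* ≈ 32.5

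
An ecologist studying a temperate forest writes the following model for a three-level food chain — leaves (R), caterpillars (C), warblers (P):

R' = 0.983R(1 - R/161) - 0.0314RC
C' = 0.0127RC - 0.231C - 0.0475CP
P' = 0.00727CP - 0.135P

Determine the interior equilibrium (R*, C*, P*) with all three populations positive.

R* ≈ 65.5, C* ≈ 18.6, P* ≈ 12.6

From dP/dt = 0: 0.00727C* = 0.135, so C* = 18.6.
From dR/dt = 0: 0.983(1 - R*/161) = 0.0314·18.6, giving R* = 161·(1 - 0.593) = 65.5.
From dC/dt = 0: 0.0127·65.5 - 0.231 = 0.0475P*, so P* = 0.601/0.0475 = 12.6.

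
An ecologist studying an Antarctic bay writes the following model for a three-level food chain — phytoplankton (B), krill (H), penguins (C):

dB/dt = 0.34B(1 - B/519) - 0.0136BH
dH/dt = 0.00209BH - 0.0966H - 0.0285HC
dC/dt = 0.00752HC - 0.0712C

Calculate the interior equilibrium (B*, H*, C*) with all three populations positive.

From dC/dt = 0: 0.00752H* = 0.0712, so H* = 9.47.
From dB/dt = 0: 0.34(1 - B*/519) = 0.0136·9.47, giving B* = 519·(1 - 0.379) = 322.
From dH/dt = 0: 0.00209·322 - 0.0966 = 0.0285C*, so C* = 0.577/0.0285 = 20.3.

B* ≈ 322, H* ≈ 9.47, C* ≈ 20.3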